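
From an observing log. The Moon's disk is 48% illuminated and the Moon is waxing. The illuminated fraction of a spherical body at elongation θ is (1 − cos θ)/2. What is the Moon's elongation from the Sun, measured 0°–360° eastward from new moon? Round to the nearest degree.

88°

From f = (1 − cos θ)/2: cos θ = 1 − 2×0.48 = 0.040; arccos → 87.7°.
The Moon is waxing (0°–180°), so θ = 87.7° directly.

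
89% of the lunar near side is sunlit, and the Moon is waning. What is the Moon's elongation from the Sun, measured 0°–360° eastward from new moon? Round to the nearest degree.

cos θ = 1 − 2f = -0.780, giving a principal value of 141.3°.
Since the Moon is past full (waning), take the reflex angle: θ = 360° − 141.3° = 218.7°.

219°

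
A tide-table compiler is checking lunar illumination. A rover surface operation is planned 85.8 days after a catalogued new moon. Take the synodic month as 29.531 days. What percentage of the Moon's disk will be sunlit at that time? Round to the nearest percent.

85.8/29.531 = 2.905 lunations, so 2 complete cycles and 26.74 d into the next.
Phase angle: θ = 360°·(26.74 d)/(29.531 d) = 326.0°.
Illuminated fraction = (1 − cos 326.0°)/2 = (1 − 0.829)/2 ≈ 0.086, so 9%.

9%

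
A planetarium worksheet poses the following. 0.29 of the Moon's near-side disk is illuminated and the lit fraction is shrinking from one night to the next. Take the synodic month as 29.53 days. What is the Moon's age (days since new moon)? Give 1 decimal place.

From f = (1 − cos θ)/2: cos θ = 1 − 2×0.29 = 0.420; arccos → 65.2°.
Since the Moon is past full (waning), take the reflex angle: θ = 360° − 65.2° = 294.8°.
At 360°/29.53 d per day, 294.8° corresponds to 24.18 days.

24.2 days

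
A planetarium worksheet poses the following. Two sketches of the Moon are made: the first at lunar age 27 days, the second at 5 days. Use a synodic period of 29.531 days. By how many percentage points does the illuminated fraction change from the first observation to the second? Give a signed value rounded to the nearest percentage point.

θ₁ = 360° × 27/29.531 = 329.1°, f₁ = (1 − cos θ₁)/2 = 0.071.
θ₂ = 360° × 5/29.531 = 61.0°, f₂ = (1 − cos θ₂)/2 = 0.257.
Change = f₂ − f₁ = +0.186 → +19 percentage points.

+19 percentage points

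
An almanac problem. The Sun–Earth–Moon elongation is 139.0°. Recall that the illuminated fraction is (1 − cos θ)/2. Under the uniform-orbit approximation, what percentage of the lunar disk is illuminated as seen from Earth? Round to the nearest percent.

Half-versine of 139.0°: (1 − (-0.755))/2 = 0.877, i.e. 88%.

88%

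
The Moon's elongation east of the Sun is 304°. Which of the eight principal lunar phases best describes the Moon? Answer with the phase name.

The waning crescent sector spans roughly 292°–338°; 304° falls inside it.

waning crescent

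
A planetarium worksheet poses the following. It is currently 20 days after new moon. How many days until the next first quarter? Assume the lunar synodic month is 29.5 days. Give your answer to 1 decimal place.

16.9 days

First quarter is 0.25 of the way through the cycle: age 0.25 × 29.5 = 7.375 d.
This lunation's first quarter (7.375 d) has passed, so add one period: 36.875 − 20 = 16.875 days.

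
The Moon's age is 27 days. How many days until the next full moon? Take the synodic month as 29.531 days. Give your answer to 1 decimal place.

Full moon occurs at elongation 180°, i.e. at age 29.531 × 180/360 = 14.765 d.
Already past this cycle's full moon; the next is at 14.765 + 29.531 = 44.296 d, so 44.296 − 27 = 17.296 days.

17.3 days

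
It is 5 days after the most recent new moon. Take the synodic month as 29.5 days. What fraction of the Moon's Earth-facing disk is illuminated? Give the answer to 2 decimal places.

The Moon has covered 5/29.5 of its cycle, so θ ≈ 360° × 5/29.5 = 61.0°.
cos 61.0° = 0.485, so f = (1 − 0.485)/2 = 0.258.

0.26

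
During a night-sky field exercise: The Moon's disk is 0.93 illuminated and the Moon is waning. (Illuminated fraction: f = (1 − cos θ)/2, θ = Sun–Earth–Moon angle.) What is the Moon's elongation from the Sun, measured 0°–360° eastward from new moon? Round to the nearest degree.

211°

From f = (1 − cos θ)/2: cos θ = 1 − 2×0.93 = -0.860; arccos → 149.3°.
Waning ⇒ past full, so θ = 360° − 149.3° = 210.7°.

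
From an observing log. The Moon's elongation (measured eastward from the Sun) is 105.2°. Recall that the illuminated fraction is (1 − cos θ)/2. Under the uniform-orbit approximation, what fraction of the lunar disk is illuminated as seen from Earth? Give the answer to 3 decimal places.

Half-versine of 105.2°: (1 − (-0.262))/2 = 0.631.

0.631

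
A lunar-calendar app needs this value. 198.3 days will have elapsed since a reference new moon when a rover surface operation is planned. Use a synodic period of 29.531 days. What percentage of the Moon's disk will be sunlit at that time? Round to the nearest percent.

198.3/29.531 = 6.715 lunations, so 6 complete cycles and 21.11 d into the next.
The Moon has covered 21.11/29.531 of its cycle, so θ ≈ 360° × 21.11/29.531 = 257.4°.
cos 257.4° = (-0.218), so f = (1 − (-0.218))/2 = 0.609, so 61%.

61%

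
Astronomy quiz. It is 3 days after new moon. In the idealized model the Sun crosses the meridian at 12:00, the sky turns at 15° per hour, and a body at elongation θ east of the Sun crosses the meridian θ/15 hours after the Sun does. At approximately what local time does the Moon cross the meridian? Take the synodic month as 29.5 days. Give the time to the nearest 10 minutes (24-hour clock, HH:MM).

14:30

Elongation θ = 360° × 3/29.5 ≈ 36.6°.
Delay after the Sun = 36.6° / (15°/h) ≈ 2.44 h.
12:00 + 2.441 h ≈ 14:26 → 14:30 to the nearest ten minutes.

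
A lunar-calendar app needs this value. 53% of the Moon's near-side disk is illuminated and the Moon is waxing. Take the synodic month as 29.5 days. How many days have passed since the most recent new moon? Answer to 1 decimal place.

cos θ = 1 − 2f = -0.060, giving a principal value of 93.4°.
Before full moon the principal value applies: θ = 93.4°.
That fraction of the synodic month is 93.4/360 × 29.5 d ≈ 7.66 d.

7.7 days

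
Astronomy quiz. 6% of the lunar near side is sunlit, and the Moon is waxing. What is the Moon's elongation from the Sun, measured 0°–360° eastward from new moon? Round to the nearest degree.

From f = (1 − cos θ)/2: cos θ = 1 − 2×0.06 = 0.880; arccos → 28.4°.
Waxing ⇒ before full, so θ = 28.4°.

28°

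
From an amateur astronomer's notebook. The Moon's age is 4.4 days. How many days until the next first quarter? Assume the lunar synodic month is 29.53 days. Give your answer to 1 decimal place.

First quarter occurs at elongation 90°, i.e. at age 29.53 × 90/360 = 7.383 d.
So 2.983 days remain (7.383 − 4.4).

3.0 days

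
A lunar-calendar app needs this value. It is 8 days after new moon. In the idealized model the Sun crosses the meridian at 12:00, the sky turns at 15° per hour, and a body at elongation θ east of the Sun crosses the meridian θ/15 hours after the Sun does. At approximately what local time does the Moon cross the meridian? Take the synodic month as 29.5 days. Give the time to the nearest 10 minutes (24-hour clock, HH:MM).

18:30

The Moon has covered 8/29.5 of its cycle, so θ ≈ 360° × 8/29.5 = 97.6°.
Delay after the Sun = 97.6° / (15°/h) ≈ 6.51 h.
12:00 + 6.508 h ≈ 18:31 → 18:30 to the nearest ten minutes.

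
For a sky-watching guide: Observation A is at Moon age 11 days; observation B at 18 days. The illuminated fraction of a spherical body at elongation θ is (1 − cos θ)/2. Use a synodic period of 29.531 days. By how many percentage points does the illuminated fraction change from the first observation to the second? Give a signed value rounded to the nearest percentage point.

First observation: θ = 360°·11/29.531 = 134.1°, so f = 0.848.
Second observation: θ = 219.4°, f = 0.886.
Δf = 0.886 − 0.848 = +0.038, i.e. +4 pp.

+4 percentage points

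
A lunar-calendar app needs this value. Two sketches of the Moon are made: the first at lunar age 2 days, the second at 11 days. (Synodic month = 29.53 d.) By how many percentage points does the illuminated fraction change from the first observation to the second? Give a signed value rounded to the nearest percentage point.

First observation: θ = 360°·2/29.53 = 24.4°, so f = 0.045.
Second observation: θ = 134.1°, f = 0.848.
Δf = 0.848 − 0.045 = +0.803, i.e. +80 pp.

+80 percentage points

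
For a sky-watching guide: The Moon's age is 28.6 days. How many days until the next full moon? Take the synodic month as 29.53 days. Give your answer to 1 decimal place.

Full moon is 0.5 of the way through the cycle: age 0.5 × 29.53 = 14.765 d.
This lunation's full moon (14.765 d) has passed, so add one period: 44.295 − 28.6 = 15.695 days.

15.7 days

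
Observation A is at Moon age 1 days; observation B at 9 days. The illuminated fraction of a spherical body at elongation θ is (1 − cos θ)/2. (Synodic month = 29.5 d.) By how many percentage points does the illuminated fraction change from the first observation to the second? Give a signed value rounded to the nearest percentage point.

+66 percentage points

First observation: θ = 360°·1/29.5 = 12.2°, so f = 0.011.
Second observation: θ = 109.8°, f = 0.670.
Δf = 0.670 − 0.011 = +0.658, i.e. +66 pp.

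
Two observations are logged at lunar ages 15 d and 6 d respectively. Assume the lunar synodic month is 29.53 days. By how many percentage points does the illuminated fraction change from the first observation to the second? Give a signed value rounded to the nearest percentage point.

θ₁ = 360° × 15/29.53 = 182.9°, f₁ = (1 − cos θ₁)/2 = 0.999.
θ₂ = 360° × 6/29.53 = 73.1°, f₂ = (1 − cos θ₂)/2 = 0.355.
Change = f₂ − f₁ = -0.644 → -64 percentage points.

-64 percentage points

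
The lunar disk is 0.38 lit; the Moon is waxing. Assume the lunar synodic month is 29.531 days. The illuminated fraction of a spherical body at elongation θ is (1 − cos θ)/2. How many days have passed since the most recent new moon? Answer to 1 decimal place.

cos θ = 1 − 2f = 0.240, giving a principal value of 76.1°.
Before full moon the principal value applies: θ = 76.1°.
At 360°/29.531 d per day, 76.1° corresponds to 6.24 days.

6.2 days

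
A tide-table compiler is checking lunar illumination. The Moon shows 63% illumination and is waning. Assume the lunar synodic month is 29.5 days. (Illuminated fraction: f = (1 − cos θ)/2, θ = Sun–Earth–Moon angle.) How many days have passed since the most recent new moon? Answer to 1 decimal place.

20.9 days

Invert f = (1 − cos θ)/2 to get cos θ = 1 − 2(0.63) = -0.260, hence θ₀ = arccos -0.260 = 105.1°.
Waning ⇒ past full, so θ = 360° − 105.1° = 254.9°.
At 360°/29.5 d per day, 254.9° corresponds to 20.89 days.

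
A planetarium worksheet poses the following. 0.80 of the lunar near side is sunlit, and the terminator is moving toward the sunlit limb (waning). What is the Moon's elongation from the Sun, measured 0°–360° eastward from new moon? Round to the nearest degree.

233°

From f = (1 − cos θ)/2: cos θ = 1 − 2×0.80 = -0.600; arccos → 126.9°.
Since the Moon is past full (waning), take the reflex angle: θ = 360° − 126.9° = 233.1°.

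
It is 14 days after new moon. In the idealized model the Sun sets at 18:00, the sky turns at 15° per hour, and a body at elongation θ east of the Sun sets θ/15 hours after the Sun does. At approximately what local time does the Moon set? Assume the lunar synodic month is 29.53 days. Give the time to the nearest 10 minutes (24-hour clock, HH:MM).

05:20

Phase angle: θ = 360°·(14 d)/(29.53 d) = 170.7°.
Delay after the Sun = 170.7° / (15°/h) ≈ 11.38 h.
18:00 + 11.378 h ≈ 05:23 → 05:20 to the nearest ten minutes.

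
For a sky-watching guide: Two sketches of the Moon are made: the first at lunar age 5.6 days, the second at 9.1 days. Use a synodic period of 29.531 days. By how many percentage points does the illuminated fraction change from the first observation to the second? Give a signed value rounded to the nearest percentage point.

+36 pp

θ₁ = 360° × 5.6/29.531 = 68.3°, f₁ = (1 − cos θ₁)/2 = 0.315.
θ₂ = 360° × 9.1/29.531 = 110.9°, f₂ = (1 − cos θ₂)/2 = 0.679.
Change = f₂ − f₁ = +0.364 → +36 percentage points.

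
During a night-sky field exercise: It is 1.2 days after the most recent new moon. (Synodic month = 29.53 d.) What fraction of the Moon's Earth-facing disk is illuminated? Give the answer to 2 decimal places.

0.02

Phase angle: θ = 360°·(1.2 d)/(29.53 d) = 14.6°.
With cos θ = 0.968, the lit fraction is (1 − 0.968)/2 ≈ 0.016.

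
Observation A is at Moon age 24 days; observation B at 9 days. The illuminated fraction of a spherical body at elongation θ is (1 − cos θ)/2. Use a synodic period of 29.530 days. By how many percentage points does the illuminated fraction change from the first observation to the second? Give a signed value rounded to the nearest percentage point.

First observation: θ = 360°·24/29.530 = 292.6°, so f = 0.308.
Second observation: θ = 109.7°, f = 0.669.
Δf = 0.669 − 0.308 = +0.361, i.e. +36 pp.

+36 percentage points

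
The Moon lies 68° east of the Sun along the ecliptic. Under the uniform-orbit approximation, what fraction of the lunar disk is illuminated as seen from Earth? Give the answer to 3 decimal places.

0.313

f = (1 − cos 68°)/2 = (1 − 0.375)/2 ≈ 0.313.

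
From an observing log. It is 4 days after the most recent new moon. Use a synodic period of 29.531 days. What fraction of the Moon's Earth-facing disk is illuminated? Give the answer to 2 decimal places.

Phase angle: θ = 360°·(4 d)/(29.531 d) = 48.8°.
With cos θ = 0.659, the lit fraction is (1 − 0.659)/2 ≈ 0.170.

0.17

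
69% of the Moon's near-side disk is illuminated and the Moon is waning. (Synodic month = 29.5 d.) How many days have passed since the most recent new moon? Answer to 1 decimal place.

20.3 days

From f = (1 − cos θ)/2: cos θ = 1 − 2×0.69 = -0.380; arccos → 112.3°.
A waning Moon lies in 180°–360°, so θ = 360° − 112.3° = 247.7°.
At 360°/29.5 d per day, 247.7° corresponds to 20.29 days.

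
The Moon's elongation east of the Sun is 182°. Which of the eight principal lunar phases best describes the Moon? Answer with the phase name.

182° lies in the full moon sector of the 8-phase cycle.

full moon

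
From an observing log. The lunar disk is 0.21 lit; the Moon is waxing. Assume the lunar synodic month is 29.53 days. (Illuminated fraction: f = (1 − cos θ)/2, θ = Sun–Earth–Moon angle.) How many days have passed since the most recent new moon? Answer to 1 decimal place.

cos θ = 1 − 2f = 0.580, giving a principal value of 54.5°.
Waxing ⇒ before full, so θ = 54.5°.
At 360°/29.53 d per day, 54.5° corresponds to 4.47 days.

4.5 days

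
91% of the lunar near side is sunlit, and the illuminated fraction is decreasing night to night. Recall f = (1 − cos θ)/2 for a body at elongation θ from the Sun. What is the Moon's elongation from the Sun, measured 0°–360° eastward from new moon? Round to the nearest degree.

Invert f = (1 − cos θ)/2 to get cos θ = 1 − 2(0.91) = -0.820, hence θ₀ = arccos -0.820 = 145.1°.
A waning Moon lies in 180°–360°, so θ = 360° − 145.1° = 214.9°.

215°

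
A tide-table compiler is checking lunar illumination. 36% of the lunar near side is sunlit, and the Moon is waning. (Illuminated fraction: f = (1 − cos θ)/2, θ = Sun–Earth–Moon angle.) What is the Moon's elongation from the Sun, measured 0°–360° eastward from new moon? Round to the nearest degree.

From f = (1 − cos θ)/2: cos θ = 1 − 2×0.36 = 0.280; arccos → 73.7°.
Since the Moon is past full (waning), take the reflex angle: θ = 360° − 73.7° = 286.3°.

286°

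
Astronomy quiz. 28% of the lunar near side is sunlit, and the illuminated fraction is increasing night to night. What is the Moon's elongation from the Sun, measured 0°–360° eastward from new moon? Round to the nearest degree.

From f = (1 − cos θ)/2: cos θ = 1 − 2×0.28 = 0.440; arccos → 63.9°.
Waxing ⇒ before full, so θ = 63.9°.

64°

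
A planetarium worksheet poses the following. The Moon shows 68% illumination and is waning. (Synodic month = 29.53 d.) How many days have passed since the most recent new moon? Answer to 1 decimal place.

20.4 days

Invert f = (1 − cos θ)/2 to get cos θ = 1 − 2(0.68) = -0.360, hence θ₀ = arccos -0.360 = 111.1°.
Since the Moon is past full (waning), take the reflex angle: θ = 360° − 111.1° = 248.9°.
That fraction of the synodic month is 248.9/360 × 29.53 d ≈ 20.42 d.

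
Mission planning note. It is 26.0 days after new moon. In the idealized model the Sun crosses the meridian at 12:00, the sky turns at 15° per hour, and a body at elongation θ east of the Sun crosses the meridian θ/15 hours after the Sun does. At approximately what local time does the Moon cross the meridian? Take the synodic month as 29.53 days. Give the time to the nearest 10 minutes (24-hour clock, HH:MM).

The Moon has covered 26.0/29.53 of its cycle, so θ ≈ 360° × 26.0/29.53 = 317.0°.
The Moon trails the Sun by θ/15 = 317.0/15 ≈ 21.13 hours.
12:00 + 21.131 h ≈ 09:08 → 09:10 to the nearest ten minutes.

09:10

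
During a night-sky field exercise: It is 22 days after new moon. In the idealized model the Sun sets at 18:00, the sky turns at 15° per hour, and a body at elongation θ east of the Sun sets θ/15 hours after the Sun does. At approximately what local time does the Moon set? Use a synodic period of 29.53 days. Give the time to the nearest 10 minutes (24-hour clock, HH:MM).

11:50

The Moon has covered 22/29.53 of its cycle, so θ ≈ 360° × 22/29.53 = 268.2°.
The Moon trails the Sun by θ/15 = 268.2/15 ≈ 17.88 hours.
18:00 + 17.880 h ≈ 11:53 → 11:50 to the nearest ten minutes.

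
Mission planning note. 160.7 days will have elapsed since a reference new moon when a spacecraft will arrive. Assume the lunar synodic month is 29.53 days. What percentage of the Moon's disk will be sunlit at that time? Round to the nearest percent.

97%

Reduce mod P: 160.7 − 5×29.53 = 13.05 d into the current lunation.
Elongation θ = 360° × 13.05/29.53 ≈ 159.1°.
Illuminated fraction = (1 − cos 159.1°)/2 = (1 − (-0.934))/2 ≈ 0.967, so 97%.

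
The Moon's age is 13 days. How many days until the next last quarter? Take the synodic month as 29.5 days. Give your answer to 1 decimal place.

Last quarter occurs at elongation 270°, i.e. at age 29.5 × 270/360 = 22.125 d.
So 9.125 days remain (22.125 − 13).

9.1 days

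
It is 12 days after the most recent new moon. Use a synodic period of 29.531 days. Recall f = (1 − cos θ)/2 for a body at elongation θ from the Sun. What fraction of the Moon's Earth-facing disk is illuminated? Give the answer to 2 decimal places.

Phase angle: θ = 360°·(12 d)/(29.531 d) = 146.3°.
With cos θ = (-0.832), the lit fraction is (1 − (-0.832))/2 ≈ 0.916.

0.92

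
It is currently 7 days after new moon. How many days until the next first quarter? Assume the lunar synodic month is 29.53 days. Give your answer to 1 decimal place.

0.4 days

First quarter occurs at elongation 90°, i.e. at age 29.53 × 90/360 = 7.383 d.
So 0.383 days remain (7.383 − 7).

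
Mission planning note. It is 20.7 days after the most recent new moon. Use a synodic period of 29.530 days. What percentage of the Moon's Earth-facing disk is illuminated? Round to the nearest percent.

Phase angle: θ = 360°·(20.7 d)/(29.530 d) = 252.4°.
Illuminated fraction = (1 − cos 252.4°)/2 = (1 − (-0.303))/2 ≈ 0.652, so 65%.

65%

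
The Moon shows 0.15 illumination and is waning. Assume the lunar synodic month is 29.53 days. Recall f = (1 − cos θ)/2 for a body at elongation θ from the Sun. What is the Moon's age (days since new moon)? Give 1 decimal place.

25.8 days

Invert f = (1 − cos θ)/2 to get cos θ = 1 − 2(0.15) = 0.700, hence θ₀ = arccos 0.700 = 45.6°.
Waning ⇒ past full, so θ = 360° − 45.6° = 314.4°.
Age = 29.53 × 314.4°/360° ≈ 25.79 days.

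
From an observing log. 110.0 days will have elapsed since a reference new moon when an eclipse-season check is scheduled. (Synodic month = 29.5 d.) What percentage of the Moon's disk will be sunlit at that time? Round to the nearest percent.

57%

110.0 d spans 3 complete synodic months (3 × 29.5 = 88.50 d) plus 21.50 d.
Phase angle: θ = 360°·(21.50 d)/(29.5 d) = 262.4°.
Illuminated fraction = (1 − cos 262.4°)/2 = (1 − (-0.133))/2 ≈ 0.566, so 57%.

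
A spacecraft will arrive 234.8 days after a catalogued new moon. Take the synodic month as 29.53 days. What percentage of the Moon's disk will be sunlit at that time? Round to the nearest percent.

234.8/29.53 = 7.951 lunations, so 7 complete cycles and 28.09 d into the next.
Elongation θ = 360° × 28.09/29.53 ≈ 342.4°.
cos 342.4° = 0.953, so f = (1 − 0.953)/2 = 0.023, so 2%.

2%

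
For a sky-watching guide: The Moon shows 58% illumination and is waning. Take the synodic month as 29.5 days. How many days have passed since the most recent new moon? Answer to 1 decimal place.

21.4 days

Invert f = (1 − cos θ)/2 to get cos θ = 1 − 2(0.58) = -0.160, hence θ₀ = arccos -0.160 = 99.2°.
Since the Moon is past full (waning), take the reflex angle: θ = 360° − 99.2° = 260.8°.
At 360°/29.5 d per day, 260.8° corresponds to 21.37 days.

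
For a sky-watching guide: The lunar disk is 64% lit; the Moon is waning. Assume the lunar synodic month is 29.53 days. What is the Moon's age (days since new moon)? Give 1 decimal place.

20.8 days

cos θ = 1 − 2f = -0.280, giving a principal value of 106.3°.
Since the Moon is past full (waning), take the reflex angle: θ = 360° − 106.3° = 253.7°.
At 360°/29.53 d per day, 253.7° corresponds to 20.81 days.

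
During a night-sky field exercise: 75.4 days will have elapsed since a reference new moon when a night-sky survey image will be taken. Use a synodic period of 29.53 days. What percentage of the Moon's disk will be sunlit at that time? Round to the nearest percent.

97%

75.4/29.53 = 2.553 lunations, so 2 complete cycles and 16.34 d into the next.
The Moon has covered 16.34/29.53 of its cycle, so θ ≈ 360° × 16.34/29.53 = 199.2°.
With cos θ = (-0.944), the lit fraction is (1 − (-0.944))/2 ≈ 0.972, so 97%.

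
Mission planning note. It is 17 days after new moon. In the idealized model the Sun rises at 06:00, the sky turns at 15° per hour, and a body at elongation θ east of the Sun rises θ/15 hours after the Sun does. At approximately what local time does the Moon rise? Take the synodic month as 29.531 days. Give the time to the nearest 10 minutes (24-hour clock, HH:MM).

19:50

The Moon has covered 17/29.531 of its cycle, so θ ≈ 360° × 17/29.531 = 207.2°.
Delay after the Sun = 207.2° / (15°/h) ≈ 13.82 h.
06:00 + 13.816 h ≈ 19:49 → 19:50 to the nearest ten minutes.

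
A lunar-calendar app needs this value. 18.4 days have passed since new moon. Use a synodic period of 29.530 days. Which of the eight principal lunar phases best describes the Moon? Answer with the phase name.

θ ≈ 360° × 18.4/29.530 = 224°, which falls in the waning gibbous sector.

waning gibbous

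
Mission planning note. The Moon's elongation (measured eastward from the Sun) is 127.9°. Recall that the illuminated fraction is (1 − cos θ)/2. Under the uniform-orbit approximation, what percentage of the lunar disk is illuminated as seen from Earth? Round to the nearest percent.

81%

Half-versine of 127.9°: (1 − (-0.614))/2 = 0.807, i.e. 81%.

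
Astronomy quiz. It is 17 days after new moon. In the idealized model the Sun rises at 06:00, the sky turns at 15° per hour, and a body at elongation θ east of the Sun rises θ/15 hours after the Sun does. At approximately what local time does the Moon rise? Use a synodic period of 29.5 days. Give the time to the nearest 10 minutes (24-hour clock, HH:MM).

19:50

Phase angle: θ = 360°·(17 d)/(29.5 d) = 207.5°.
Delay after the Sun = 207.5° / (15°/h) ≈ 13.83 h.
06:00 + 13.831 h ≈ 19:50 → 19:50 to the nearest ten minutes.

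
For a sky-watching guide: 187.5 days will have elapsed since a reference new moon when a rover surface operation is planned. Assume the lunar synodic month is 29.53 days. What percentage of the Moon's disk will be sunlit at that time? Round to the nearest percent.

79%

187.5 d spans 6 complete synodic months (6 × 29.53 = 177.18 d) plus 10.32 d.
The Moon has covered 10.32/29.53 of its cycle, so θ ≈ 360° × 10.32/29.53 = 125.8°.
Illuminated fraction = (1 − cos 125.8°)/2 = (1 − (-0.585))/2 ≈ 0.793, so 79%.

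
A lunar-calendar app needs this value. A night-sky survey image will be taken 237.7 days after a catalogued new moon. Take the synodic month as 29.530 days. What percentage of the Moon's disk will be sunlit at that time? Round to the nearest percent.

237.7 d spans 8 complete synodic months (8 × 29.530 = 236.24 d) plus 1.46 d.
The Moon has covered 1.46/29.530 of its cycle, so θ ≈ 360° × 1.46/29.530 = 17.8°.
Illuminated fraction = (1 − cos 17.8°)/2 = (1 − 0.952)/2 ≈ 0.024, so 2%.

2%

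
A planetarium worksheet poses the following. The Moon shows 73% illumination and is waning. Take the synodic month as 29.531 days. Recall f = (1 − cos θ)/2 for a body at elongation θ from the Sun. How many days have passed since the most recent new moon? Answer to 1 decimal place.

19.9 days

cos θ = 1 − 2f = -0.460, giving a principal value of 117.4°.
A waning Moon lies in 180°–360°, so θ = 360° − 117.4° = 242.6°.
Age = 29.531 × 242.6°/360° ≈ 19.90 days.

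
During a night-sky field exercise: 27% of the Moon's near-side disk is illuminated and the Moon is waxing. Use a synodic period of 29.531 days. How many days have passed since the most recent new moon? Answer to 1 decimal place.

5.1 days

From f = (1 − cos θ)/2: cos θ = 1 − 2×0.27 = 0.460; arccos → 62.6°.
Waxing ⇒ before full, so θ = 62.6°.
That fraction of the synodic month is 62.6/360 × 29.531 d ≈ 5.14 d.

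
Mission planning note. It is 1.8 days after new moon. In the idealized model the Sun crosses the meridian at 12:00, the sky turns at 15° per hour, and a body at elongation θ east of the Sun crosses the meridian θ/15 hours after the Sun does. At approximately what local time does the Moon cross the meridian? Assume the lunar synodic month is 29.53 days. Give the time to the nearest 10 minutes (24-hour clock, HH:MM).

13:30

Phase angle: θ = 360°·(1.8 d)/(29.53 d) = 21.9°.
The Moon trails the Sun by θ/15 = 21.9/15 ≈ 1.46 hours.
12:00 + 1.463 h ≈ 13:28 → 13:30 to the nearest ten minutes.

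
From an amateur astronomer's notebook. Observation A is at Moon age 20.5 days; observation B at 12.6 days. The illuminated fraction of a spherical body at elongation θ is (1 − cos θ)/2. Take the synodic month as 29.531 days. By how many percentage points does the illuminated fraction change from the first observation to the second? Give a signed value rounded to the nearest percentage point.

First observation: θ = 360°·20.5/29.531 = 249.9°, so f = 0.672.
Second observation: θ = 153.6°, f = 0.948.
Δf = 0.948 − 0.672 = +0.276, i.e. +28 pp.

+28 pp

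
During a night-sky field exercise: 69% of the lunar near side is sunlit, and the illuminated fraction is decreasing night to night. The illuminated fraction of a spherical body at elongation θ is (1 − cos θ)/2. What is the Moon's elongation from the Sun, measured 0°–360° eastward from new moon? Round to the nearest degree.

248°

From f = (1 − cos θ)/2: cos θ = 1 − 2×0.69 = -0.380; arccos → 112.3°.
A waning Moon lies in 180°–360°, so θ = 360° − 112.3° = 247.7°.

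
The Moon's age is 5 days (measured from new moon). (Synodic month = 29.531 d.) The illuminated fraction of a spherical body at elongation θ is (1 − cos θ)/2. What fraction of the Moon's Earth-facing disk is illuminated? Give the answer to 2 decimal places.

The Moon has covered 5/29.531 of its cycle, so θ ≈ 360° × 5/29.531 = 61.0°.
With cos θ = 0.486, the lit fraction is (1 − 0.486)/2 ≈ 0.257.

0.26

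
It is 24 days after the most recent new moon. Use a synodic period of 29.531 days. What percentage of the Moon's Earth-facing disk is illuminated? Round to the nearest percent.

31%

Elongation θ = 360° × 24/29.531 ≈ 292.6°.
Illuminated fraction = (1 − cos 292.6°)/2 = (1 − 0.384)/2 ≈ 0.308, so 31%.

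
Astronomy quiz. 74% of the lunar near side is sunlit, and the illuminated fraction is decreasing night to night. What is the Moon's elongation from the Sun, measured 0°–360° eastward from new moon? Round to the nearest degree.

241°

cos θ = 1 − 2f = -0.480, giving a principal value of 118.7°.
A waning Moon lies in 180°–360°, so θ = 360° − 118.7° = 241.3°.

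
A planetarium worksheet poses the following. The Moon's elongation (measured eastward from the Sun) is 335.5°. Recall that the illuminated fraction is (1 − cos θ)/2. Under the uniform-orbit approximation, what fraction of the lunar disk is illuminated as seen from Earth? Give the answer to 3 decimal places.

f = (1 − cos 335.5°)/2 = (1 − 0.910)/2 ≈ 0.045.

0.045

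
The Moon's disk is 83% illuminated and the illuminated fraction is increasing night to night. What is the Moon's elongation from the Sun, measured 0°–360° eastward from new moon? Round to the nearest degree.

From f = (1 − cos θ)/2: cos θ = 1 − 2×0.83 = -0.660; arccos → 131.3°.
Waxing ⇒ before full, so θ = 131.3°.

131°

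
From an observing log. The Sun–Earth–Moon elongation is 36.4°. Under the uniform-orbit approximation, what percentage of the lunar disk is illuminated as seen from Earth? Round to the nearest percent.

10%

Half-versine of 36.4°: (1 − 0.805)/2 = 0.098, i.e. 10%.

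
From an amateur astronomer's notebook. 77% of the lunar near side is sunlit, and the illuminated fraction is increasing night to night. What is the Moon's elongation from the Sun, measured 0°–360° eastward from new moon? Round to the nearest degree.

cos θ = 1 − 2f = -0.540, giving a principal value of 122.7°.
The Moon is waxing (0°–180°), so θ = 122.7° directly.

123°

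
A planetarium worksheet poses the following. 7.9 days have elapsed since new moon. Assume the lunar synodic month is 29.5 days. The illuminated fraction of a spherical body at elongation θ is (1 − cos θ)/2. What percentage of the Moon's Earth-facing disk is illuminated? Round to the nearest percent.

Elongation θ = 360° × 7.9/29.5 ≈ 96.4°.
With cos θ = (-0.112), the lit fraction is (1 − (-0.112))/2 ≈ 0.556, so 56%.

56%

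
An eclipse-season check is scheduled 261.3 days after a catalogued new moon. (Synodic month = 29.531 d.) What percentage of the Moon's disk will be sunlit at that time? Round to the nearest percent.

261.3 d spans 8 complete synodic months (8 × 29.531 = 236.25 d) plus 25.05 d.
Phase angle: θ = 360°·(25.05 d)/(29.531 d) = 305.4°.
Illuminated fraction = (1 − cos 305.4°)/2 = (1 − 0.579)/2 ≈ 0.210, so 21%.

21%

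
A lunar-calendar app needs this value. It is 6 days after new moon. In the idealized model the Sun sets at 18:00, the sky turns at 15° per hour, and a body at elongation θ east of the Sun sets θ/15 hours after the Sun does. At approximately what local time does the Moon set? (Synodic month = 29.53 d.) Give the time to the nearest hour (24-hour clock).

23:00

Phase angle: θ = 360°·(6 d)/(29.53 d) = 73.1°.
The Moon trails the Sun by θ/15 = 73.1/15 ≈ 4.88 hours.
18:00 + 4.88 h ≈ 22:53 → 23:00 to the nearest hour.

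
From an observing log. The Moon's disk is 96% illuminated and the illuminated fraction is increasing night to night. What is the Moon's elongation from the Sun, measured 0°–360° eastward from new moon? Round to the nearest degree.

Invert f = (1 − cos θ)/2 to get cos θ = 1 − 2(0.96) = -0.920, hence θ₀ = arccos -0.920 = 156.9°.
The Moon is waxing (0°–180°), so θ = 156.9° directly.

157°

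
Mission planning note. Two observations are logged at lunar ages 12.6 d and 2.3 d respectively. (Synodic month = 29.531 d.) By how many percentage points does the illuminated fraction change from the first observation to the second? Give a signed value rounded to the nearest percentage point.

θ₁ = 360° × 12.6/29.531 = 153.6°, f₁ = (1 − cos θ₁)/2 = 0.948.
θ₂ = 360° × 2.3/29.531 = 28.0°, f₂ = (1 − cos θ₂)/2 = 0.059.
Change = f₂ − f₁ = -0.889 → -89 percentage points.

-89 pp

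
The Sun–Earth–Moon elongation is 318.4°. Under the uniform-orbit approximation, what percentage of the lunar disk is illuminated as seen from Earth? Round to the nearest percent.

13%

cos 318.4° = 0.748, so f = (1 − 0.748)/2 = 0.126, i.e. 13%.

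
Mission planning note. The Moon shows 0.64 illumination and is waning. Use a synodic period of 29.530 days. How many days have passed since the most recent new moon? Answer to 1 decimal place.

From f = (1 − cos θ)/2: cos θ = 1 − 2×0.64 = -0.280; arccos → 106.3°.
A waning Moon lies in 180°–360°, so θ = 360° − 106.3° = 253.7°.
Age = 29.530 × 253.7°/360° ≈ 20.81 days.

20.8 days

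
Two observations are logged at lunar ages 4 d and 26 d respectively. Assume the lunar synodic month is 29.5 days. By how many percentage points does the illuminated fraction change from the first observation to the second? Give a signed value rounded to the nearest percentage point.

-4 pp

First observation: θ = 360°·4/29.5 = 48.8°, so f = 0.171.
Second observation: θ = 317.3°, f = 0.133.
Δf = 0.133 − 0.171 = -0.038, i.e. -4 pp.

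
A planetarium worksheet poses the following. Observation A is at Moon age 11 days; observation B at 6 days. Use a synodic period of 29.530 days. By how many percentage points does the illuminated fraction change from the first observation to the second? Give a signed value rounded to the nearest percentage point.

-49 percentage points

θ₁ = 360° × 11/29.530 = 134.1°, f₁ = (1 − cos θ₁)/2 = 0.848.
θ₂ = 360° × 6/29.530 = 73.1°, f₂ = (1 − cos θ₂)/2 = 0.355.
Change = f₂ − f₁ = -0.493 → -49 percentage points.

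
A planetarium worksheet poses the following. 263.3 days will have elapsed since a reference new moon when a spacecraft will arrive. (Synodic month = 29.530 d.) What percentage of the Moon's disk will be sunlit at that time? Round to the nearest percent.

263.3 d spans 8 complete synodic months (8 × 29.530 = 236.24 d) plus 27.06 d.
Elongation θ = 360° × 27.06/29.530 ≈ 329.9°.
With cos θ = 0.865, the lit fraction is (1 − 0.865)/2 ≈ 0.067, so 7%.

7%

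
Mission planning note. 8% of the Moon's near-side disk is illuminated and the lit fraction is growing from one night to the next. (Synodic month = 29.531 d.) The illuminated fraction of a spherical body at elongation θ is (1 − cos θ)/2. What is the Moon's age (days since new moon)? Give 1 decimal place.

2.7 days

cos θ = 1 − 2f = 0.840, giving a principal value of 32.9°.
Waxing ⇒ before full, so θ = 32.9°.
Age = 29.531 × 32.9°/360° ≈ 2.70 days.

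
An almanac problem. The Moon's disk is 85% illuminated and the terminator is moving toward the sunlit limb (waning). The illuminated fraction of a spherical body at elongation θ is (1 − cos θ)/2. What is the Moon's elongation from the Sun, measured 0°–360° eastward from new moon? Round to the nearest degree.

cos θ = 1 − 2f = -0.700, giving a principal value of 134.4°.
A waning Moon lies in 180°–360°, so θ = 360° − 134.4° = 225.6°.

226°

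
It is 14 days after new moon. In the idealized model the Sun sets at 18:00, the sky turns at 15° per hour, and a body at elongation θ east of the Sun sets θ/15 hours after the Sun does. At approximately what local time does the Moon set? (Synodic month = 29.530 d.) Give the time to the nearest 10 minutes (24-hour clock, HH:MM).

05:20

Elongation θ = 360° × 14/29.530 ≈ 170.7°.
At 15° of sky rotation per hour, 170.7° corresponds to a 11.38 h lag.
18:00 + 11.378 h ≈ 05:23 → 05:20 to the nearest ten minutes.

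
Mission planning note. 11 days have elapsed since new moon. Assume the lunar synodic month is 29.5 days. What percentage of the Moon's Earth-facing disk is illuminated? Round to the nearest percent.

85%

Phase angle: θ = 360°·(11 d)/(29.5 d) = 134.2°.
With cos θ = (-0.698), the lit fraction is (1 − (-0.698))/2 ≈ 0.849, so 85%.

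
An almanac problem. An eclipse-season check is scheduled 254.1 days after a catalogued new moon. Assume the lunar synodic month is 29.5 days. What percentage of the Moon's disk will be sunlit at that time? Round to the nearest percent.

254.1 d spans 8 complete synodic months (8 × 29.5 = 236.00 d) plus 18.10 d.
Phase angle: θ = 360°·(18.10 d)/(29.5 d) = 220.9°.
cos 220.9° = (-0.756), so f = (1 − (-0.756))/2 = 0.878, so 88%.

88%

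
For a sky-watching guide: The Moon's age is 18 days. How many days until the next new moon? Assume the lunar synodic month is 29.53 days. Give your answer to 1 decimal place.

The next new moon completes the synodic month: 29.53 − 18 = 11.530 days.

11.5 days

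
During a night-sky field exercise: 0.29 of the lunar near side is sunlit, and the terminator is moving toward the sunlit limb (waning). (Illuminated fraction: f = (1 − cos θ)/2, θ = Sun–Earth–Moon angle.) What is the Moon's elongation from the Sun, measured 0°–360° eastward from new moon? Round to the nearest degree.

295°

From f = (1 − cos θ)/2: cos θ = 1 − 2×0.29 = 0.420; arccos → 65.2°.
A waning Moon lies in 180°–360°, so θ = 360° − 65.2° = 294.8°.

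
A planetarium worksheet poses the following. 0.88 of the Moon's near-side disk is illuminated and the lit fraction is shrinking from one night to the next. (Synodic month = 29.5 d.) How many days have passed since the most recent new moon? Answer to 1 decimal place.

18.1 days

From f = (1 − cos θ)/2: cos θ = 1 − 2×0.88 = -0.760; arccos → 139.5°.
Since the Moon is past full (waning), take the reflex angle: θ = 360° − 139.5° = 220.5°.
Age = 29.5 × 220.5°/360° ≈ 18.07 days.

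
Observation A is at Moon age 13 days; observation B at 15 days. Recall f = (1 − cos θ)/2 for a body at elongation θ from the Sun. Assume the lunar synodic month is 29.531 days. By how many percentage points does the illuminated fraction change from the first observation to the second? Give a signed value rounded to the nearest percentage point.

First observation: θ = 360°·13/29.531 = 158.5°, so f = 0.965.
Second observation: θ = 182.9°, f = 0.999.
Δf = 0.999 − 0.965 = +0.034, i.e. +3 pp.

+3 pp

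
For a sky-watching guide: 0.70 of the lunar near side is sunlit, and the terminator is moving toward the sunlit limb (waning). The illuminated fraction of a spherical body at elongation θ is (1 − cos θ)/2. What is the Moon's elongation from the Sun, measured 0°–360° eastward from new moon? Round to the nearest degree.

246°

From f = (1 − cos θ)/2: cos θ = 1 − 2×0.70 = -0.400; arccos → 113.6°.
Waning ⇒ past full, so θ = 360° − 113.6° = 246.4°.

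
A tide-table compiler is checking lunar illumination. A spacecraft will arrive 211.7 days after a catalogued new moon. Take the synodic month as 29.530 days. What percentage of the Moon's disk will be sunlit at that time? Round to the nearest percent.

211.7/29.530 = 7.169 lunations, so 7 complete cycles and 4.99 d into the next.
Phase angle: θ = 360°·(4.99 d)/(29.530 d) = 60.8°.
cos 60.8° = 0.487, so f = (1 − 0.487)/2 = 0.256, so 26%.

26%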